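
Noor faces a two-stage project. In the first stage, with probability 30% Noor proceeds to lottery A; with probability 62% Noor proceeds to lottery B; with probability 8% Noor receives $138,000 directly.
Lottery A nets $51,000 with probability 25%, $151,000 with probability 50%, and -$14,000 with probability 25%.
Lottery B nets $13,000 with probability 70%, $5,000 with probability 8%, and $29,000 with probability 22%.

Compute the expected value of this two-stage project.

$46,310.60

EV(A) = 0.25 × 51000 + 0.5 × 151000 + 0.25 × (-14000) = 12750 + 75500 − 3500 = 84750
EV(B) = 0.7 × 13000 + 0.08 × 5000 + 0.22 × 29000 = 9100 + 400 + 6380 = 15880
Branch C: 138000 (certain)
Overall = 0.3 × 84750 + 0.62 × 15880 + 0.08 × 138000 = 25425 + 9845.6 + 11040 = 46310.6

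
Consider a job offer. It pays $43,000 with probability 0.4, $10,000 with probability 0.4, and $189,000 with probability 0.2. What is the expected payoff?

$59,000

EV = 0.4 × 43000 + 0.4 × 10000 + 0.2 × 189000 = 17200 + 4000 + 37800 = 59000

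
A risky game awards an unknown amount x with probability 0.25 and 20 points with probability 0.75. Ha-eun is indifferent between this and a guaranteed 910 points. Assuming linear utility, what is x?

0.25·x + 0.75·20 = 910
0.25·x = 910 − 15 = 895
x = 895 / 0.25 = 3580

x = 3,580 points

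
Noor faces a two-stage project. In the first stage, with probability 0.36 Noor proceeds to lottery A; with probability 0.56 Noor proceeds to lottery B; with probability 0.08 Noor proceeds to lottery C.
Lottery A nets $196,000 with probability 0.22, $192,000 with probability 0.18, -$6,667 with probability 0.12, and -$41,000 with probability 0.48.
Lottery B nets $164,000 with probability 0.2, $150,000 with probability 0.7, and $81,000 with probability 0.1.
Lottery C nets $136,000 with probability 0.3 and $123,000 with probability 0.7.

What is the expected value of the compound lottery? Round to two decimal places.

EV(A) = 0.22 × 196000 + 0.18 × 192000 + 0.12 × (-6667) + 0.48 × (-41000) = 43120 + 34560 − 800.04 − 19680 = 57199.96
EV(B) = 0.2 × 164000 + 0.7 × 150000 + 0.1 × 81000 = 32800 + 105000 + 8100 = 145900
EV(C) = 0.3 × 136000 + 0.7 × 123000 = 40800 + 86100 = 126900
Overall = 0.36 × 57199.96 + 0.56 × 145900 + 0.08 × 126900 = 20591.9856 + 81704 + 10152 = 112447.9856

$112,447.99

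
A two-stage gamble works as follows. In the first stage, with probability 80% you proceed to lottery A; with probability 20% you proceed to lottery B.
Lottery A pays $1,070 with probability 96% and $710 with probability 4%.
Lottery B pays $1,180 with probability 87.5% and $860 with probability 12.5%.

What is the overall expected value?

EV(A) = 0.96 × 1070 + 0.04 × 710 = 1027.2 + 28.4 = 1055.6
EV(B) = 0.875 × 1180 + 0.125 × 860 = 1032.5 + 107.5 = 1140
Overall = 0.8 × 1055.6 + 0.2 × 1140 = 844.48 + 228 = 1072.48

$1,072.48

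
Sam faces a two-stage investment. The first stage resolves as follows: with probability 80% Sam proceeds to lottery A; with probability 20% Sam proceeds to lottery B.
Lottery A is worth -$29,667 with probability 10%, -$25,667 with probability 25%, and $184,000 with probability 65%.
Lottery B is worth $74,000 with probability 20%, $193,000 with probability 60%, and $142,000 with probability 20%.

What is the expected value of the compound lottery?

EV(A) = 0.1 × (-29667) + 0.25 × (-25667) + 0.65 × 184000 = -2966.7 − 6416.75 + 119600 = 110216.55
EV(B) = 0.2 × 74000 + 0.6 × 193000 + 0.2 × 142000 = 14800 + 115800 + 28400 = 159000
Overall = 0.8 × 110216.55 + 0.2 × 159000 = 88173.24 + 31800 = 119973.24

$119,973.24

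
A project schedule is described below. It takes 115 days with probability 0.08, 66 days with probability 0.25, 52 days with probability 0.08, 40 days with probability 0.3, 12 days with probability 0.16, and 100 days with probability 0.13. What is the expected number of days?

EV = 0.08 × 115 + 0.25 × 66 + 0.08 × 52 + 0.3 × 40 + 0.16 × 12 + 0.13 × 100 = 9.2 + 16.5 + 4.16 + 12 + 1.92 + 13 = 56.78

56.78 days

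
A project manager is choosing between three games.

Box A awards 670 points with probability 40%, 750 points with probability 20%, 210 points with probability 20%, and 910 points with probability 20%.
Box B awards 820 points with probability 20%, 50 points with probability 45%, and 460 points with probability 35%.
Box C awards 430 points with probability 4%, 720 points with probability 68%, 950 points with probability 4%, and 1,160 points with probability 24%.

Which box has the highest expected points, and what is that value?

Box A = 0.4 × 670 + 0.2 × 750 + 0.2 × 210 + 0.2 × 910 = 268 + 150 + 42 + 182 = 642
Box B = 0.2 × 820 + 0.45 × 50 + 0.35 × 460 = 164 + 22.5 + 161 = 347.5
Box C = 0.04 × 430 + 0.68 × 720 + 0.04 × 950 + 0.24 × 1160 = 17.2 + 489.6 + 38 + 278.4 = 823.2

Box C (823.2 points)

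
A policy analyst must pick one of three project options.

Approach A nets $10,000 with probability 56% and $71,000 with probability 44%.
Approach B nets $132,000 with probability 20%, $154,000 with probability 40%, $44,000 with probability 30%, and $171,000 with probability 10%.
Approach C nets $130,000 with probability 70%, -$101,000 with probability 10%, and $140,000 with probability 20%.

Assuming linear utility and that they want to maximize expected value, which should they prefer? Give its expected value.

Approach A = 0.56 × 10000 + 0.44 × 71000 = 5600 + 31240 = 36840
Approach B = 0.2 × 132000 + 0.4 × 154000 + 0.3 × 44000 + 0.1 × 171000 = 26400 + 61600 + 13200 + 17100 = 118300
Approach C = 0.7 × 130000 + 0.1 × (-101000) + 0.2 × 140000 = 91000 − 10100 + 28000 = 108900

Approach B ($118,300)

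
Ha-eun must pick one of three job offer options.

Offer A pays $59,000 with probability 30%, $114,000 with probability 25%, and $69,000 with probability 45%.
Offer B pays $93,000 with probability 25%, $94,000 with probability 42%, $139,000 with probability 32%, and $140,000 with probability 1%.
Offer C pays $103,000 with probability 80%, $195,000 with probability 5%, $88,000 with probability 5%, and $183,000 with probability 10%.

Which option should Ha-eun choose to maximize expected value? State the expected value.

Offer A = 0.3 × 59000 + 0.25 × 114000 + 0.45 × 69000 = 17700 + 28500 + 31050 = 77250
Offer B = 0.25 × 93000 + 0.42 × 94000 + 0.32 × 139000 + 0.01 × 140000 = 23250 + 39480 + 44480 + 1400 = 108610
Offer C = 0.8 × 103000 + 0.05 × 195000 + 0.05 × 88000 + 0.1 × 183000 = 82400 + 9750 + 4400 + 18300 = 114850

Offer C ($114,850)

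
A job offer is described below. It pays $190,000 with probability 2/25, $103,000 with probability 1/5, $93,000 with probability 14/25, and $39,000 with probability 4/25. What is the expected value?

EV = 2/25 × 190000 + 1/5 × 103000 + 14/25 × 93000 + 4/25 × 39000 = 15200 + 20600 + 52080 + 6240 = 94120

$94,120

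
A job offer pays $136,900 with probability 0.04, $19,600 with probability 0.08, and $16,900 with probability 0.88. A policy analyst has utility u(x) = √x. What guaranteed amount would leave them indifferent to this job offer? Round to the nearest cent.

$19,712.16

E[u] = 0.04·√136900 + 0.08·√19600 + 0.88·√16900 = 0.04·370 + 0.08·140 + 0.88·130 = 140.4
CE = (140.4)² = 19712.16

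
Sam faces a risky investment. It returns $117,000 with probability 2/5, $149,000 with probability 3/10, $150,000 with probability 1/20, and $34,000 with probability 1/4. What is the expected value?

EV = 2/5 × 117000 + 3/10 × 149000 + 1/20 × 150000 + 1/4 × 34000 = 46800 + 44700 + 7500 + 8500 = 107500

$107,500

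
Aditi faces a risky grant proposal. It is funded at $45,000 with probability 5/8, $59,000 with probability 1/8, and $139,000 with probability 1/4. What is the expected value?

$70,250

EV = 5/8 × 45000 + 1/8 × 59000 + 1/4 × 139000 = 28125 + 7375 + 34750 = 70250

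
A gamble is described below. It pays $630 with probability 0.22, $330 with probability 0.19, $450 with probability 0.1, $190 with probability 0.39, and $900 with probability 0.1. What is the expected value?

EV = 0.22 × 630 + 0.19 × 330 + 0.1 × 450 + 0.39 × 190 + 0.1 × 900 = 138.6 + 62.7 + 45 + 74.1 + 90 = 410.4

$410.40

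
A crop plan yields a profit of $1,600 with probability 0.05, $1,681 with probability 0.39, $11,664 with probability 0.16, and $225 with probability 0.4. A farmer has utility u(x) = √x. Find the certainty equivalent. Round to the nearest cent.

$1,703.21

E[u] = 0.05·√1600 + 0.39·√1681 + 0.16·√11664 + 0.4·√225 = 0.05·40 + 0.39·41 + 0.16·108 + 0.4·15 = 41.27
CE = (41.27)² = 1703.2129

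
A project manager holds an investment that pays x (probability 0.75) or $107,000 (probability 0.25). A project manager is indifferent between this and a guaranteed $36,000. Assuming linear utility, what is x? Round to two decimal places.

x = $12,333.33

0.75·x + 0.25·107000 = 36000
0.75·x = 36000 − 26750 = 9250
x = 9250 / 0.75 = 12333.3333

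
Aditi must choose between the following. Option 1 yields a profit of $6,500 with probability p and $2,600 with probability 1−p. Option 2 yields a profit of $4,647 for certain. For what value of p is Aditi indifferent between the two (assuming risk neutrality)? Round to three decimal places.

p = 0.525

p·6500 + (1−p)·2600 = 4647
3900p + 2600 = 4647
p = (4647 − 2600) / 3900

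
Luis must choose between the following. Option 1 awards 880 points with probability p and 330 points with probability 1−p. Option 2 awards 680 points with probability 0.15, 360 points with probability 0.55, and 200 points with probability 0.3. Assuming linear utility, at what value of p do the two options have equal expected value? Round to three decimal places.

p = 0.055

EV(Option 2) = 0.15 × 680 + 0.55 × 360 + 0.3 × 200 = 102 + 198 + 60 = 360
p·880 + (1−p)·330 = 360
550p + 330 = 360
p = (360 − 330) / 550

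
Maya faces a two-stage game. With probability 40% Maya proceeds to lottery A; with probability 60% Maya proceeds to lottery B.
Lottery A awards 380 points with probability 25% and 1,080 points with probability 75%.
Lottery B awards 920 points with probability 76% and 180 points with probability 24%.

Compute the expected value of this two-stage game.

807.44 points

EV(A) = 0.25 × 380 + 0.75 × 1080 = 95 + 810 = 905
EV(B) = 0.76 × 920 + 0.24 × 180 = 699.2 + 43.2 = 742.4
Overall = 0.4 × 905 + 0.6 × 742.4 = 362 + 445.44 = 807.44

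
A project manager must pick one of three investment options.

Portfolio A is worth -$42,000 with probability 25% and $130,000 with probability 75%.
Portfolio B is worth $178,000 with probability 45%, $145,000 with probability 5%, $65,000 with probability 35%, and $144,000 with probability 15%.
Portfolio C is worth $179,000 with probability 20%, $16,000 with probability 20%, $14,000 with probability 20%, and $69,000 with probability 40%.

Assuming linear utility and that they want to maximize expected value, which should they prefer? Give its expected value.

Portfolio A = 0.25 × (-42000) + 0.75 × 130000 = -10500 + 97500 = 87000
Portfolio B = 0.45 × 178000 + 0.05 × 145000 + 0.35 × 65000 + 0.15 × 144000 = 80100 + 7250 + 22750 + 21600 = 131700
Portfolio C = 0.2 × 179000 + 0.2 × 16000 + 0.2 × 14000 + 0.4 × 69000 = 35800 + 3200 + 2800 + 27600 = 69400

Portfolio B ($131,700)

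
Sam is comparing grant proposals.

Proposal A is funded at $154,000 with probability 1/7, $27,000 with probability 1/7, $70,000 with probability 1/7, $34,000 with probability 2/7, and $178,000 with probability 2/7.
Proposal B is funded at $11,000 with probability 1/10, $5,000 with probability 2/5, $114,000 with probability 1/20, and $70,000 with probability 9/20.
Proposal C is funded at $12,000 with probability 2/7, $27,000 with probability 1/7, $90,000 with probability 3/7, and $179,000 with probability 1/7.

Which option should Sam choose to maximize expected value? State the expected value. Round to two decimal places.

Proposal A = 1/7 × 154000 + 1/7 × 27000 + 1/7 × 70000 + 2/7 × 34000 + 2/7 × 178000 = 22000 + 3857.1429 + 10000 + 9714.2857 + 50857.1429 = 96428.5714
Proposal B = 1/10 × 11000 + 2/5 × 5000 + 1/20 × 114000 + 9/20 × 70000 = 1100 + 2000 + 5700 + 31500 = 40300
Proposal C = 2/7 × 12000 + 1/7 × 27000 + 3/7 × 90000 + 1/7 × 179000 = 3428.5714 + 3857.1429 + 38571.4286 + 25571.4286 = 71428.5714

Proposal A ($96,428.57)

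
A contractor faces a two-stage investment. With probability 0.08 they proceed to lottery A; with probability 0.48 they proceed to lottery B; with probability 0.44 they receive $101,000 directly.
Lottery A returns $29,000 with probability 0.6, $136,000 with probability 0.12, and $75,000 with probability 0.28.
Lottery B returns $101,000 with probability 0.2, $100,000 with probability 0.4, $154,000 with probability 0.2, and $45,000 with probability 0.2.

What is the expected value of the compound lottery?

EV(A) = 0.6 × 29000 + 0.12 × 136000 + 0.28 × 75000 = 17400 + 16320 + 21000 = 54720
EV(B) = 0.2 × 101000 + 0.4 × 100000 + 0.2 × 154000 + 0.2 × 45000 = 20200 + 40000 + 30800 + 9000 = 100000
Branch C: 101000 (certain)
Overall = 0.08 × 54720 + 0.48 × 100000 + 0.44 × 101000 = 4377.6 + 48000 + 44440 = 96817.6

$96,817.60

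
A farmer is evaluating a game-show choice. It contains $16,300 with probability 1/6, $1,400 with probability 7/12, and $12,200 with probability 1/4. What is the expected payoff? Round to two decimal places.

$6,583.33

EV = 1/6 × 16300 + 7/12 × 1400 + 1/4 × 12200 = 2716.6667 + 816.6667 + 3050 = 6583.3333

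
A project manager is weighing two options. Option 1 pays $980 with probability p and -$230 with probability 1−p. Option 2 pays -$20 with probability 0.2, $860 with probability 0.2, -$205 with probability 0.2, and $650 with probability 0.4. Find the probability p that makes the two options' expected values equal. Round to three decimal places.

p = 0.510

EV(Option 2) = 0.2 × (-20) + 0.2 × 860 + 0.2 × (-205) + 0.4 × 650 = -4 + 172 − 41 + 260 = 387
p·980 + (1−p)·(-230) = 387
1210p − 230 = 387
p = (387 + 230) / 1210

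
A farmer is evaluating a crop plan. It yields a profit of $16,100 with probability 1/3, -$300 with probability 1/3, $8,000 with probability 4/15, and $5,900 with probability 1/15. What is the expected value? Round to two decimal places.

EV = 1/3 × 16100 + 1/3 × (-300) + 4/15 × 8000 + 1/15 × 5900 = 5366.6667 − 100 + 2133.3333 + 393.3333 = 7793.3333

$7,793.33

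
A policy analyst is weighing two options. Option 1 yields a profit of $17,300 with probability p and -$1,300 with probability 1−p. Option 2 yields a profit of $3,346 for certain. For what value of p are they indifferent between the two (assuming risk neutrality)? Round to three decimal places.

p = 0.250

p·17300 + (1−p)·(-1300) = 3346
18600p − 1300 = 3346
p = (3346 + 1300) / 18600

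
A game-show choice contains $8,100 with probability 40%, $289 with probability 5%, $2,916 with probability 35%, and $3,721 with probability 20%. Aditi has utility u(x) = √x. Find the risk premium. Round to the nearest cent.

$402.05

E[u] = 0.4·√8100 + 0.05·√289 + 0.35·√2916 + 0.2·√3721 = 0.4·90 + 0.05·17 + 0.35·54 + 0.2·61 = 67.95
CE = (67.95)² = 4617.2025
Risk premium = EV − CE = 5019.25 − 4617.2025 = 402.0475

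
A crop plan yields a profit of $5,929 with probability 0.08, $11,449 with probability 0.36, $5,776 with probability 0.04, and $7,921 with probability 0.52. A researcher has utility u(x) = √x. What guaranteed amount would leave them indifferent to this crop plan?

$8,836

E[u] = 0.08·√5929 + 0.36·√11449 + 0.04·√5776 + 0.52·√7921 = 0.08·77 + 0.36·107 + 0.04·76 + 0.52·89 = 94
CE = (94)² = 8836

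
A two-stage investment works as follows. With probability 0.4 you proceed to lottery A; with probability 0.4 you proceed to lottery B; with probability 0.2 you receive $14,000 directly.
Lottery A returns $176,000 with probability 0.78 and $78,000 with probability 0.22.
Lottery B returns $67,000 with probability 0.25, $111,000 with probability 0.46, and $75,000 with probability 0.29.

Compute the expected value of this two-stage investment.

$100,400

EV(A) = 0.78 × 176000 + 0.22 × 78000 = 137280 + 17160 = 154440
EV(B) = 0.25 × 67000 + 0.46 × 111000 + 0.29 × 75000 = 16750 + 51060 + 21750 = 89560
Branch C: 14000 (certain)
Overall = 0.4 × 154440 + 0.4 × 89560 + 0.2 × 14000 = 61776 + 35824 + 2800 = 100400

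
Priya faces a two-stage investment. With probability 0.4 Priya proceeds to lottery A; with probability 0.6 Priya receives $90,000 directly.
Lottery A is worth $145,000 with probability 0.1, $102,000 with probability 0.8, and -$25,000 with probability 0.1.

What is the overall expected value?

$91,440

EV(A) = 0.1 × 145000 + 0.8 × 102000 + 0.1 × (-25000) = 14500 + 81600 − 2500 = 93600
Branch B: 90000 (certain)
Overall = 0.4 × 93600 + 0.6 × 90000 = 37440 + 54000 = 91440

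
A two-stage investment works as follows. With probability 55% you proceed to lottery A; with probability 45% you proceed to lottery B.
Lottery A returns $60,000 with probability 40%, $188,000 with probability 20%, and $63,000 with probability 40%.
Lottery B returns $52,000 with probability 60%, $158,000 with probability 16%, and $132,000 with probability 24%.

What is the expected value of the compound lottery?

EV(A) = 0.4 × 60000 + 0.2 × 188000 + 0.4 × 63000 = 24000 + 37600 + 25200 = 86800
EV(B) = 0.6 × 52000 + 0.16 × 158000 + 0.24 × 132000 = 31200 + 25280 + 31680 = 88160
Overall = 0.55 × 86800 + 0.45 × 88160 = 47740 + 39672 = 87412

$87,412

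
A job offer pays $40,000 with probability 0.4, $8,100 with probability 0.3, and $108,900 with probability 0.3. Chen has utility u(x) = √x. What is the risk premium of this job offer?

E[u] = 0.4·√40000 + 0.3·√8100 + 0.3·√108900 = 0.4·200 + 0.3·90 + 0.3·330 = 206
CE = (206)² = 42436
Risk premium = EV − CE = 51100 − 42436 = 8664

$8,664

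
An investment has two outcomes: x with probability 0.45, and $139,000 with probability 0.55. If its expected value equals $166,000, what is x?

0.45·x + 0.55·139000 = 166000
0.45·x = 166000 − 76450 = 89550
x = 89550 / 0.45 = 199000

x = $199,000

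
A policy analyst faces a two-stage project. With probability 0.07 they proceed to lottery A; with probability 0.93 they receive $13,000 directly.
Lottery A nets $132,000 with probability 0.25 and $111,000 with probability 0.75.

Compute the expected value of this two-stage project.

EV(A) = 0.25 × 132000 + 0.75 × 111000 = 33000 + 83250 = 116250
Branch B: 13000 (certain)
Overall = 0.07 × 116250 + 0.93 × 13000 = 8137.5 + 12090 = 20227.5

$20,227.50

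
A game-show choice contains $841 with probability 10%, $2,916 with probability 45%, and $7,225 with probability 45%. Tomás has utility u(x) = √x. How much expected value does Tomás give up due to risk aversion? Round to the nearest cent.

E[u] = 0.1·√841 + 0.45·√2916 + 0.45·√7225 = 0.1·29 + 0.45·54 + 0.45·85 = 65.45
CE = (65.45)² = 4283.7025
Risk premium = EV − CE = 4647.55 − 4283.7025 = 363.8475

$363.85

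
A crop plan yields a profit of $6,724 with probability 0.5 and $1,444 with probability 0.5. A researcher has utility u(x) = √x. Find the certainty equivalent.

E[u] = 0.5·√6724 + 0.5·√1444 = 0.5·82 + 0.5·38 = 60
CE = (60)² = 3600

$3,600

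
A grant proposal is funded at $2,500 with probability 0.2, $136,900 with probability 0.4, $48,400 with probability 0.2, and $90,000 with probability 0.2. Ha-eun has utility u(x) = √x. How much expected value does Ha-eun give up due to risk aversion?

$14,296

E[u] = 0.2·√2500 + 0.4·√136900 + 0.2·√48400 + 0.2·√90000 = 0.2·50 + 0.4·370 + 0.2·220 + 0.2·300 = 262
CE = (262)² = 68644
Risk premium = EV − CE = 82940 − 68644 = 14296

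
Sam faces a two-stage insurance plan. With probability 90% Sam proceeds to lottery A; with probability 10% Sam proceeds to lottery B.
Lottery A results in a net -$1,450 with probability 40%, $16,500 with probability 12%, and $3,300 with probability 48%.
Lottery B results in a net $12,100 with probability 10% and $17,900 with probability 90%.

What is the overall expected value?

EV(A) = 0.4 × (-1450) + 0.12 × 16500 + 0.48 × 3300 = -580 + 1980 + 1584 = 2984
EV(B) = 0.1 × 12100 + 0.9 × 17900 = 1210 + 16110 = 17320
Overall = 0.9 × 2984 + 0.1 × 17320 = 2685.6 + 1732 = 4417.6

$4,417.60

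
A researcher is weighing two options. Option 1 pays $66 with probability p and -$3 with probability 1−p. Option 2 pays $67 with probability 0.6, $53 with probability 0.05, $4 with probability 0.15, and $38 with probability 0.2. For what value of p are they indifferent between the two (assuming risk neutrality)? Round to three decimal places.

p = 0.783

EV(Option 2) = 0.6 × 67 + 0.05 × 53 + 0.15 × 4 + 0.2 × 38 = 40.2 + 2.65 + 0.6 + 7.6 = 51.05
p·66 + (1−p)·(-3) = 51.05
69p − 3 = 51.05
p = (51.05 + 3) / 69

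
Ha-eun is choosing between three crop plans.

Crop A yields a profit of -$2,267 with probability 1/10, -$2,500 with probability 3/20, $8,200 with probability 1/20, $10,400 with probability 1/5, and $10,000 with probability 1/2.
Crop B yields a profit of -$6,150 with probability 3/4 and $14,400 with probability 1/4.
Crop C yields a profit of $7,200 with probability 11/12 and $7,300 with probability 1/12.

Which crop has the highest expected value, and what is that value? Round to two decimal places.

Crop C ($7,208.33)

Crop A = 1/10 × (-2267) + 3/20 × (-2500) + 1/20 × 8200 + 1/5 × 10400 + 1/2 × 10000 = -226.7 − 375 + 410 + 2080 + 5000 = 6888.3
Crop B = 3/4 × (-6150) + 1/4 × 14400 = -4612.5 + 3600 = -1012.5
Crop C = 11/12 × 7200 + 1/12 × 7300 = 6600 + 608.3333 = 7208.3333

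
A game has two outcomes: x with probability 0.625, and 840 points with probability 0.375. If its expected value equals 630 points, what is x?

x = 504 points

0.625·x + 0.375·840 = 630
0.625·x = 630 − 315 = 315
x = 315 / 0.625 = 504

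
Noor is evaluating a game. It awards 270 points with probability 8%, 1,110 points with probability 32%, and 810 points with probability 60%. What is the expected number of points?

862.8 points

EV = 0.08 × 270 + 0.32 × 1110 + 0.6 × 810 = 21.6 + 355.2 + 486 = 862.8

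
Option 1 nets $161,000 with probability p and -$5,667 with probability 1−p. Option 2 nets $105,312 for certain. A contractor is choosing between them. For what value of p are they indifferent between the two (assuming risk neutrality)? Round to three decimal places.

p = 0.666

p·161000 + (1−p)·(-5667) = 105312
166667p − 5667 = 105312
p = (105312 + 5667) / 166667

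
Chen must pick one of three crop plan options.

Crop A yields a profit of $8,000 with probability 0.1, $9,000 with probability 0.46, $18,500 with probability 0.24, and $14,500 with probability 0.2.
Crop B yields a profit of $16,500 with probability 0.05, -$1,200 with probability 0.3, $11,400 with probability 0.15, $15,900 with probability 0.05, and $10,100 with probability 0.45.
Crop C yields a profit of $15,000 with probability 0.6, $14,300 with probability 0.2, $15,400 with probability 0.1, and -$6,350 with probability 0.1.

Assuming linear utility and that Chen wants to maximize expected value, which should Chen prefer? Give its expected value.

Crop C ($12,765)

Crop A = 0.1 × 8000 + 0.46 × 9000 + 0.24 × 18500 + 0.2 × 14500 = 800 + 4140 + 4440 + 2900 = 12280
Crop B = 0.05 × 16500 + 0.3 × (-1200) + 0.15 × 11400 + 0.05 × 15900 + 0.45 × 10100 = 825 − 360 + 1710 + 795 + 4545 = 7515
Crop C = 0.6 × 15000 + 0.2 × 14300 + 0.1 × 15400 + 0.1 × (-6350) = 9000 + 2860 + 1540 − 635 = 12765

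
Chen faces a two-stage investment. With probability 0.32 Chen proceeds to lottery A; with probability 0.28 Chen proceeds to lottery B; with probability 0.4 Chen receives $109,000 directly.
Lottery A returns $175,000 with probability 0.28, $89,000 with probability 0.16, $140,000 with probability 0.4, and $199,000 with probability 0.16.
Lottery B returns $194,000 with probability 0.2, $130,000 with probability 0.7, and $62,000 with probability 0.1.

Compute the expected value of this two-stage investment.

$130,025.60

EV(A) = 0.28 × 175000 + 0.16 × 89000 + 0.4 × 140000 + 0.16 × 199000 = 49000 + 14240 + 56000 + 31840 = 151080
EV(B) = 0.2 × 194000 + 0.7 × 130000 + 0.1 × 62000 = 38800 + 91000 + 6200 = 136000
Branch C: 109000 (certain)
Overall = 0.32 × 151080 + 0.28 × 136000 + 0.4 × 109000 = 48345.6 + 38080 + 43600 = 130025.6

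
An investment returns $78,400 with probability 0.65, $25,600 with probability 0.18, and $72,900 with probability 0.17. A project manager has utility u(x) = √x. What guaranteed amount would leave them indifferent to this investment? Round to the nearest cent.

E[u] = 0.65·√78400 + 0.18·√25600 + 0.17·√72900 = 0.65·280 + 0.18·160 + 0.17·270 = 256.7
CE = (256.7)² = 65894.89

$65,894.89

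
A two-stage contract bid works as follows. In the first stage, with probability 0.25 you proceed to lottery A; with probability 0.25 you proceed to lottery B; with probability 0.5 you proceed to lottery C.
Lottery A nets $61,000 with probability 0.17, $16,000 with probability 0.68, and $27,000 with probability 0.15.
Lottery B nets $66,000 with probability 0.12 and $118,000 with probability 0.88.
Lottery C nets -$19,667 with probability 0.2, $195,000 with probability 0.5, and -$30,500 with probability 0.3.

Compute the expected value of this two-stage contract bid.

EV(A) = 0.17 × 61000 + 0.68 × 16000 + 0.15 × 27000 = 10370 + 10880 + 4050 = 25300
EV(B) = 0.12 × 66000 + 0.88 × 118000 = 7920 + 103840 = 111760
EV(C) = 0.2 × (-19667) + 0.5 × 195000 + 0.3 × (-30500) = -3933.4 + 97500 − 9150 = 84416.6
Overall = 0.25 × 25300 + 0.25 × 111760 + 0.5 × 84416.6 = 6325 + 27940 + 42208.3 = 76473.3

$76,473.30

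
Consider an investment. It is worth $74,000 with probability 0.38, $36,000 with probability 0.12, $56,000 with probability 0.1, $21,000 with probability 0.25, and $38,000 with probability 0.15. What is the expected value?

$48,990

EV = 0.38 × 74000 + 0.12 × 36000 + 0.1 × 56000 + 0.25 × 21000 + 0.15 × 38000 = 28120 + 4320 + 5600 + 5250 + 5700 = 48990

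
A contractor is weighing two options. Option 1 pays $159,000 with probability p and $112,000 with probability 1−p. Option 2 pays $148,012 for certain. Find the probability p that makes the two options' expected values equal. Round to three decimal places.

p = 0.766

p·159000 + (1−p)·112000 = 148012
47000p + 112000 = 148012
p = (148012 − 112000) / 47000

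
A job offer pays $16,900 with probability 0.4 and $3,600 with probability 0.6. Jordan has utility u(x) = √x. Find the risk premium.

$1,176

E[u] = 0.4·√16900 + 0.6·√3600 = 0.4·130 + 0.6·60 = 88
CE = (88)² = 7744
Risk premium = EV − CE = 8920 − 7744 = 1176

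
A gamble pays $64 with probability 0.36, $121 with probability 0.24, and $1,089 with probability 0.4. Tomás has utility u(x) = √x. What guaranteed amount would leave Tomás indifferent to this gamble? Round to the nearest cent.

$350.44

E[u] = 0.36·√64 + 0.24·√121 + 0.4·√1089 = 0.36·8 + 0.24·11 + 0.4·33 = 18.72
CE = (18.72)² = 350.4384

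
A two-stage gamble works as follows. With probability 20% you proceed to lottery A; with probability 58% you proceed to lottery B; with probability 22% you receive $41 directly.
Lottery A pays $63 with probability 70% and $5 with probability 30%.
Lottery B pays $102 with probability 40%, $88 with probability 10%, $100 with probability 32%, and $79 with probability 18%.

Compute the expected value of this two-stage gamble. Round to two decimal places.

EV(A) = 0.7 × 63 + 0.3 × 5 = 44.1 + 1.5 = 45.6
EV(B) = 0.4 × 102 + 0.1 × 88 + 0.32 × 100 + 0.18 × 79 = 40.8 + 8.8 + 32 + 14.22 = 95.82
Branch C: 41 (certain)
Overall = 0.2 × 45.6 + 0.58 × 95.82 + 0.22 × 41 = 9.12 + 55.5756 + 9.02 = 73.7156

$73.72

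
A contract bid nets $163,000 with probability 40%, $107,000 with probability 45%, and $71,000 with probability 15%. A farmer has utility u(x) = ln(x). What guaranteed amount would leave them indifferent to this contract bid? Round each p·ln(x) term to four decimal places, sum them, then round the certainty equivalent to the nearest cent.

E[u] = 0.4·ln(163000) + 0.45·ln(107000) + 0.15·ln(71000) = 4.8006 + 5.2113 + 1.6756 = 11.6875
CE = e^11.6875 ≈ 119073.95

$119,073.95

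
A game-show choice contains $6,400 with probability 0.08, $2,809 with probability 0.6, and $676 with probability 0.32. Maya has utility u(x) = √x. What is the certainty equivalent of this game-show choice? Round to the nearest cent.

$2,164.11

E[u] = 0.08·√6400 + 0.6·√2809 + 0.32·√676 = 0.08·80 + 0.6·53 + 0.32·26 = 46.52
CE = (46.52)² = 2164.1104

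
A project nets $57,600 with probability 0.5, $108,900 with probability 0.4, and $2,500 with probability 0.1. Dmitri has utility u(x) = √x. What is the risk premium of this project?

$6,561

E[u] = 0.5·√57600 + 0.4·√108900 + 0.1·√2500 = 0.5·240 + 0.4·330 + 0.1·50 = 257
CE = (257)² = 66049
Risk premium = EV − CE = 72610 − 66049 = 6561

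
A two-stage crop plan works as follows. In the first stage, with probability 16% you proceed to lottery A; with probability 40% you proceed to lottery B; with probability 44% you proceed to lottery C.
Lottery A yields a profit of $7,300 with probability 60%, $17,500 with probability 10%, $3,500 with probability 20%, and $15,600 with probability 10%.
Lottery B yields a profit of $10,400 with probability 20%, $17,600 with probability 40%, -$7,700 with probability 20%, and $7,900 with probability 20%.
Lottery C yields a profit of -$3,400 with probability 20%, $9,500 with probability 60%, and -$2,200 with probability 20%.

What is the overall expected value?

EV(A) = 0.6 × 7300 + 0.1 × 17500 + 0.2 × 3500 + 0.1 × 15600 = 4380 + 1750 + 700 + 1560 = 8390
EV(B) = 0.2 × 10400 + 0.4 × 17600 + 0.2 × (-7700) + 0.2 × 7900 = 2080 + 7040 − 1540 + 1580 = 9160
EV(C) = 0.2 × (-3400) + 0.6 × 9500 + 0.2 × (-2200) = -680 + 5700 − 440 = 4580
Overall = 0.16 × 8390 + 0.4 × 9160 + 0.44 × 4580 = 1342.4 + 3664 + 2015.2 = 7021.6

$7,021.60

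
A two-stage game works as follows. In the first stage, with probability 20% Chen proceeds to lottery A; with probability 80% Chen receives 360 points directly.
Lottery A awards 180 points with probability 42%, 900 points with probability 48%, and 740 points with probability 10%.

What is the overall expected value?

404.32 points

EV(A) = 0.42 × 180 + 0.48 × 900 + 0.1 × 740 = 75.6 + 432 + 74 = 581.6
Branch B: 360 (certain)
Overall = 0.2 × 581.6 + 0.8 × 360 = 116.32 + 288 = 404.32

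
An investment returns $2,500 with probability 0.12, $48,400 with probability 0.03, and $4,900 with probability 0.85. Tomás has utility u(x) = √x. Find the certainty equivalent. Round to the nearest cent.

E[u] = 0.12·√2500 + 0.03·√48400 + 0.85·√4900 = 0.12·50 + 0.03·220 + 0.85·70 = 72.1
CE = (72.1)² = 5198.41

$5,198.41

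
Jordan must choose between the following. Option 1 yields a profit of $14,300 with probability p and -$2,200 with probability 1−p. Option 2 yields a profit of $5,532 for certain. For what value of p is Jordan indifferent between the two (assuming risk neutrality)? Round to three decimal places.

p·14300 + (1−p)·(-2200) = 5532
16500p − 2200 = 5532
p = (5532 + 2200) / 16500

p = 0.469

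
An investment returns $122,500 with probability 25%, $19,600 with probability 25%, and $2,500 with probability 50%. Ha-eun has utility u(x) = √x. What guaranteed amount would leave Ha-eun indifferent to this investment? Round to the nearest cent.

$21,756.25

E[u] = 0.25·√122500 + 0.25·√19600 + 0.5·√2500 = 0.25·350 + 0.25·140 + 0.5·50 = 147.5
CE = (147.5)² = 21756.25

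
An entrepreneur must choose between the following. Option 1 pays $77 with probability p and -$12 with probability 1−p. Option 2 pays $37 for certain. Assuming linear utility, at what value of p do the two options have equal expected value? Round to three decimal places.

p·77 + (1−p)·(-12) = 37
89p − 12 = 37
p = (37 + 12) / 89

p = 0.551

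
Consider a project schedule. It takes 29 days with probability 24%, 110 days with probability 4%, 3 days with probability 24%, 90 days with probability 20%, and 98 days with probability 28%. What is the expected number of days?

57.52 days

EV = 0.24 × 29 + 0.04 × 110 + 0.24 × 3 + 0.2 × 90 + 0.28 × 98 = 6.96 + 4.4 + 0.72 + 18 + 27.44 = 57.52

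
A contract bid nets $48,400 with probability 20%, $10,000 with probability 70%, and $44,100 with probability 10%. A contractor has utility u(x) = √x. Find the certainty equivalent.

$18,225

E[u] = 0.2·√48400 + 0.7·√10000 + 0.1·√44100 = 0.2·220 + 0.7·100 + 0.1·210 = 135
CE = (135)² = 18225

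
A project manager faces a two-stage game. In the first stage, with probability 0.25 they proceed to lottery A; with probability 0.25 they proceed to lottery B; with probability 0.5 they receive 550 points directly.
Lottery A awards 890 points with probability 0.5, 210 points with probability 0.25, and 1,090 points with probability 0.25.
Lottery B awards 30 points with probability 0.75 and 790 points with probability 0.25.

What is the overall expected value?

EV(A) = 0.5 × 890 + 0.25 × 210 + 0.25 × 1090 = 445 + 52.5 + 272.5 = 770
EV(B) = 0.75 × 30 + 0.25 × 790 = 22.5 + 197.5 = 220
Branch C: 550 (certain)
Overall = 0.25 × 770 + 0.25 × 220 + 0.5 × 550 = 192.5 + 55 + 275 = 522.5

522.5 points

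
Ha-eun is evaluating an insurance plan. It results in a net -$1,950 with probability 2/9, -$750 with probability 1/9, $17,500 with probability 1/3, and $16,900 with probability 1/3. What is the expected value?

$10,950

EV = 2/9 × (-1950) + 1/9 × (-750) + 1/3 × 17500 + 1/3 × 16900 = -433.3333 − 83.3333 + 5833.3333 + 5633.3333 = 10950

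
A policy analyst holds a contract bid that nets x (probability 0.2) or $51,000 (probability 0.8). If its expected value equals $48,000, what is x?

x = $36,000

0.2·x + 0.8·51000 = 48000
0.2·x = 48000 − 40800 = 7200
x = 7200 / 0.2 = 36000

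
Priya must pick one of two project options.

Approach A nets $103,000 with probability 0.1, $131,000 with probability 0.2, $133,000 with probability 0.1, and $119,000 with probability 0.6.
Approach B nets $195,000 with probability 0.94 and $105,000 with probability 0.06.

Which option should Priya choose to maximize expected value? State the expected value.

Approach B ($189,600)

Approach A = 0.1 × 103000 + 0.2 × 131000 + 0.1 × 133000 + 0.6 × 119000 = 10300 + 26200 + 13300 + 71400 = 121200
Approach B = 0.94 × 195000 + 0.06 × 105000 = 183300 + 6300 = 189600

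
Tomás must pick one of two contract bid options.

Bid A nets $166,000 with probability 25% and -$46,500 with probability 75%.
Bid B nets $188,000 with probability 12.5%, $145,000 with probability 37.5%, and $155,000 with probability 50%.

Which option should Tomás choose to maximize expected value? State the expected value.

Bid B ($155,375)

Bid A = 0.25 × 166000 + 0.75 × (-46500) = 41500 − 34875 = 6625
Bid B = 0.125 × 188000 + 0.375 × 145000 + 0.5 × 155000 = 23500 + 54375 + 77500 = 155375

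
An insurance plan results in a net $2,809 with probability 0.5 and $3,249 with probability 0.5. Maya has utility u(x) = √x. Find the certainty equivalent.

E[u] = 0.5·√2809 + 0.5·√3249 = 0.5·53 + 0.5·57 = 55
CE = (55)² = 3025

$3,025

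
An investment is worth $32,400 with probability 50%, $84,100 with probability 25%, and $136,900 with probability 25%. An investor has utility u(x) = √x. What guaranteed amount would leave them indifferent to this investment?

$65,025

E[u] = 0.5·√32400 + 0.25·√84100 + 0.25·√136900 = 0.5·180 + 0.25·290 + 0.25·370 = 255
CE = (255)² = 65025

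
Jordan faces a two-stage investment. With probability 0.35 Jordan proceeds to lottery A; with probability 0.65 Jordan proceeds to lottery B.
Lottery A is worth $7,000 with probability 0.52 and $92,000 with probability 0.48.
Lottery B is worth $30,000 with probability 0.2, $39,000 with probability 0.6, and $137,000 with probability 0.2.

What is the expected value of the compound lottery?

EV(A) = 0.52 × 7000 + 0.48 × 92000 = 3640 + 44160 = 47800
EV(B) = 0.2 × 30000 + 0.6 × 39000 + 0.2 × 137000 = 6000 + 23400 + 27400 = 56800
Overall = 0.35 × 47800 + 0.65 × 56800 = 16730 + 36920 = 53650

$53,650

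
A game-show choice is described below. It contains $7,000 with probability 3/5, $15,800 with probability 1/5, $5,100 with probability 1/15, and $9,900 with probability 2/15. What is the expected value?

$9,020

EV = 3/5 × 7000 + 1/5 × 15800 + 1/15 × 5100 + 2/15 × 9900 = 4200 + 3160 + 340 + 1320 = 9020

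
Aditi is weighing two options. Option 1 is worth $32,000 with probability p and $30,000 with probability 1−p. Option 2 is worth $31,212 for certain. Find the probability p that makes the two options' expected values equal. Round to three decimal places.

p·32000 + (1−p)·30000 = 31212
2000p + 30000 = 31212
p = (31212 − 30000) / 2000

p = 0.606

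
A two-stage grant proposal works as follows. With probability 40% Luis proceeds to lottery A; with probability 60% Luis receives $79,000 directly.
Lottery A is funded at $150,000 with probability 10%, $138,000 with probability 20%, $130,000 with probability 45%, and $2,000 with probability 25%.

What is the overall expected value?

EV(A) = 0.1 × 150000 + 0.2 × 138000 + 0.45 × 130000 + 0.25 × 2000 = 15000 + 27600 + 58500 + 500 = 101600
Branch B: 79000 (certain)
Overall = 0.4 × 101600 + 0.6 × 79000 = 40640 + 47400 = 88040

$88,040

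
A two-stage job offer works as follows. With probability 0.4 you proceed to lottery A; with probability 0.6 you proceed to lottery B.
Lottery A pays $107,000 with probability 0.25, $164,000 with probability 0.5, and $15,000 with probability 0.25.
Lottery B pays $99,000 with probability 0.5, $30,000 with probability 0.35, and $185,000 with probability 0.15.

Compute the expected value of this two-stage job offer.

$97,650

EV(A) = 0.25 × 107000 + 0.5 × 164000 + 0.25 × 15000 = 26750 + 82000 + 3750 = 112500
EV(B) = 0.5 × 99000 + 0.35 × 30000 + 0.15 × 185000 = 49500 + 10500 + 27750 = 87750
Overall = 0.4 × 112500 + 0.6 × 87750 = 45000 + 52650 = 97650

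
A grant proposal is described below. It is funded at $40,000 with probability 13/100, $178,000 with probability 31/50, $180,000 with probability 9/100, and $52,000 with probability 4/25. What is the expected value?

$140,080

EV = 13/100 × 40000 + 31/50 × 178000 + 9/100 × 180000 + 4/25 × 52000 = 5200 + 110360 + 16200 + 8320 = 140080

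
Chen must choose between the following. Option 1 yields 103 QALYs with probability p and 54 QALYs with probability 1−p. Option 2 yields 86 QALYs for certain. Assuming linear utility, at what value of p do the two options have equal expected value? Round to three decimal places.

p = 0.653

p·103 + (1−p)·54 = 86
49p + 54 = 86
p = (86 − 54) / 49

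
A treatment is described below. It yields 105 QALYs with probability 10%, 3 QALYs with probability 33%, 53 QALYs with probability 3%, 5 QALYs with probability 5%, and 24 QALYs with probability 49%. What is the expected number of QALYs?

25.09 QALYs

EV = 0.1 × 105 + 0.33 × 3 + 0.03 × 53 + 0.05 × 5 + 0.49 × 24 = 10.5 + 0.99 + 1.59 + 0.25 + 11.76 = 25.09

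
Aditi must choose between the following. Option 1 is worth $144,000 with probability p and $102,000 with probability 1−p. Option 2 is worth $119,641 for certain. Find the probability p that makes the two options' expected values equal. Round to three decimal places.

p = 0.420

p·144000 + (1−p)·102000 = 119641
42000p + 102000 = 119641
p = (119641 − 102000) / 42000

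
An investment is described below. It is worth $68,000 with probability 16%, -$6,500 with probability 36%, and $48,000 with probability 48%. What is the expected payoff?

EV = 0.16 × 68000 + 0.36 × (-6500) + 0.48 × 48000 = 10880 − 2340 + 23040 = 31580

$31,580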